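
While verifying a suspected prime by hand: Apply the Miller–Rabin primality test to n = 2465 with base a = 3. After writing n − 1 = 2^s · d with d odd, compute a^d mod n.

n − 1 = 2464 = 2^5 · 77, so s = 5 and d = 77.
Repeated squaring mod 2465: 3^1 ≡ 3, 3^2 ≡ 9, 3^4 ≡ 81, 3^8 ≡ 1631, 3^16 ≡ 426, 3^32 ≡ 1531, 3^64 ≡ 2211.
77 = 64 + 8 + 4 + 1, so 3^77 ≡ 2211·1631·81·3 ≡ 2018 (mod 2465).

2018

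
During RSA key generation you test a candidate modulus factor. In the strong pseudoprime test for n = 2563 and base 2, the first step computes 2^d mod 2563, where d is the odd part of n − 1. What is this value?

n − 1 = 2562 = 2^1 · 1281, so s = 1 and d = 1281.
2^1281 mod 2563 = 1663.

1663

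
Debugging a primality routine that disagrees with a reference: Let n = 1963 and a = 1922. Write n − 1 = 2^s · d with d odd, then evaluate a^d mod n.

450

n − 1 = 1962 = 2^1 · 981, so s = 1 and d = 981.
Repeated squaring mod 1963: 1922^1 ≡ 1922, 1922^2 ≡ 1681, 1922^4 ≡ 1004, 1922^8 ≡ 997, 1922^16 ≡ 731, 1922^32 ≡ 425, 1922^64 ≡ 29, 1922^128 ≡ 841, 1922^256 ≡ 601, 1922^512 ≡ 9.
981 = 512 + 256 + 128 + 64 + 16 + 4 + 1, so 1922^981 ≡ 9·601·841·29·731·1004·1922 ≡ 450 (mod 1963).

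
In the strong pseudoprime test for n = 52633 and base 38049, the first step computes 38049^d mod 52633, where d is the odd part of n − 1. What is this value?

26573

n − 1 = 52632 = 2^3 · 6579, so s = 3 and d = 6579.
38049^6579 mod 52633 = 26573.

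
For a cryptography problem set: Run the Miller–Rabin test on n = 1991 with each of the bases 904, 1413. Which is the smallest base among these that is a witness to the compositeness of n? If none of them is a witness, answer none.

1413

n − 1 = 1990 = 2^1 · 995, so s = 1 and d = 995.
Base 904: x_0 = 904^995 mod 1991 = 1990. x_0 = 1990 ≡ −1, so 904 is not a witness.
Base 1413: x_0 = 1413^995 mod 1991 = 562. x_0 ∉ {1, 1990} and s = 1, so 1413 is a Miller–Rabin witness and 1991 is composite.
The smallest witness among the given bases is 1413.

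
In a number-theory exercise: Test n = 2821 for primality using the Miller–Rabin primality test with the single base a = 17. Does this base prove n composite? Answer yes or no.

n − 1 = 2820 = 2^2 · 705, so s = 2 and d = 705.
x_0 = 17^705 mod 2821 = 2820.
x_0 = 2820 ≡ −1, so 17 is not a witness.

no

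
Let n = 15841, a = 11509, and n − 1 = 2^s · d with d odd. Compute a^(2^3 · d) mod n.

1

n − 1 = 15840 = 2^5 · 495, so s = 5 and d = 495.
Repeated squaring mod 15841: 11509^1 ≡ 11509, 11509^2 ≡ 10480, 11509^4 ≡ 4747, 11509^8 ≡ 8107, 11509^16 ≡ 14981, 11509^32 ≡ 10914, 11509^64 ≡ 6917, 11509^128 ≡ 5069, 11509^256 ≡ 659.
495 = 256 + 128 + 64 + 32 + 8 + 4 + 2 + 1, so 11509^495 ≡ 659·5069·6917·10914·8107·4747·10480·11509 ≡ 13021 (mod 15841).
x_0 = 13021.
x_1 = 13021^2 mod 15841 = 218.
x_2 = 218^2 mod 15841 = 1.
x_3 = 1^2 mod 15841 = 1.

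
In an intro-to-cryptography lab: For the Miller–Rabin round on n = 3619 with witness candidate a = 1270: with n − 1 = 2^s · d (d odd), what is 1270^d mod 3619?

n − 1 = 3618 = 2^1 · 1809, so s = 1 and d = 1809.
Repeated squaring mod 3619: 1270^1 ≡ 1270, 1270^2 ≡ 2445, 1270^4 ≡ 3056, 1270^8 ≡ 2116, 1270^16 ≡ 753, 1270^32 ≡ 2445, 1270^64 ≡ 3056, 1270^128 ≡ 2116, 1270^256 ≡ 753, 1270^512 ≡ 2445, 1270^1024 ≡ 3056.
1809 = 1024 + 512 + 256 + 16 + 1, so 1270^1809 ≡ 3056·2445·753·753·1270 ≡ 2022 (mod 3619).

2022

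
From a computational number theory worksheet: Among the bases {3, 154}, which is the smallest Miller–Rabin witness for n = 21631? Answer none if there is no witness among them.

n − 1 = 21630 = 2^1 · 10815, so s = 1 and d = 10815.
Base 3: x_0 = 3^10815 mod 21631 = 3092. x_0 ∉ {1, 21630} and s = 1, so 3 is a Miller–Rabin witness and 21631 is composite.
Base 154: x_0 = 154^10815 mod 21631 = 8663. x_0 ∉ {1, 21630} and s = 1, so 154 is a Miller–Rabin witness and 21631 is composite.
The smallest witness among the given bases is 3.

3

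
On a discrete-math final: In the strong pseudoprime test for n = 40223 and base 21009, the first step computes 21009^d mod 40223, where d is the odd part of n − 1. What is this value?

n − 1 = 40222 = 2^1 · 20111, so s = 1 and d = 20111.
Repeated squaring mod 40223: 21009^1 ≡ 21009, 21009^2 ≡ 11102, 21009^4 ≡ 11132, 21009^8 ≡ 34584, 21009^16 ≡ 22151, 21009^32 ≡ 26647, 21009^64 ≡ 5990, 21009^128 ≡ 1184, 21009^256 ≡ 34274, 21009^512 ≡ 34584, 21009^1024 ≡ 22151, 21009^2048 ≡ 26647, 21009^4096 ≡ 5990, 21009^8192 ≡ 1184, 21009^16384 ≡ 34274.
20111 = 16384 + 2048 + 1024 + 512 + 128 + 8 + 4 + 2 + 1, so 21009^20111 ≡ 34274·26647·22151·34584·1184·34584·11132·11102·21009 ≡ 637 (mod 40223).

637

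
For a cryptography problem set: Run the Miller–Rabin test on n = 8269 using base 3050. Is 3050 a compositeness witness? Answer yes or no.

no

n − 1 = 8268 = 2^2 · 2067, so s = 2 and d = 2067.
x_0 = 3050^2067 mod 8269 = 643.
x_0 is neither 1 nor 8268, so continue squaring.
x_1 = 643^2 mod 8269 = 8268.
x_1 ≡ −1, so 3050 is not a witness.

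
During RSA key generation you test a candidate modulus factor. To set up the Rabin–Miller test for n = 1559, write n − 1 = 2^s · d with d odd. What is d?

779

Halving: 1558 → 779; 779 is odd.
So 1558 = 2^1 · 779.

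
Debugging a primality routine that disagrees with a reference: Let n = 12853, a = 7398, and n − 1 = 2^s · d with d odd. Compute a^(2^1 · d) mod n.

n − 1 = 12852 = 2^2 · 3213, so s = 2 and d = 3213.
x_0 = 7398^3213 mod 12853 = 7214.
x_1 = 7214^2 mod 12853 = 12852.

12852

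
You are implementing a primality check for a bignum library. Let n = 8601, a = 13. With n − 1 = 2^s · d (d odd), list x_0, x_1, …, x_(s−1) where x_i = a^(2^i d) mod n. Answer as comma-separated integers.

n − 1 = 8600 = 2^3 · 1075, so s = 3 and d = 1075.
x_0 = 13^1075 mod 8601 = 6235.
x_1 = 6235^2 mod 8601 = 7306.
x_2 = 7306^2 mod 8601 = 8431.

6235, 7306, 8431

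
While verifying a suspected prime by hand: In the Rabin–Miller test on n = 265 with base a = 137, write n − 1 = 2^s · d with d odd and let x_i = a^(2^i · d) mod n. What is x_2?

46

n − 1 = 264 = 2^3 · 33, so s = 3 and d = 33.
x_0 = 137^33 mod 265 = 232.
x_1 = 232^2 mod 265 = 29.
x_2 = 29^2 mod 265 = 46.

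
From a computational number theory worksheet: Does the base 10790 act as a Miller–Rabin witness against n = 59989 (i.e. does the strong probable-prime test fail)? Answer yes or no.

n − 1 = 59988 = 2^2 · 14997, so s = 2 and d = 14997.
x_0 = 10790^14997 mod 59989 = 38812.
x_0 is neither 1 nor 59988, so continue squaring.
x_1 = 38812^2 mod 59989 = 47554.
Reached i = s−1 = 1 without hitting −1: 10790 is a Miller–Rabin witness and 59989 is composite.

yes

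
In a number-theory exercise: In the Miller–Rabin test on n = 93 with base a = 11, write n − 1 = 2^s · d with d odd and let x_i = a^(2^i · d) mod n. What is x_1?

82

n − 1 = 92 = 2^2 · 23, so s = 2 and d = 23.
x_0 = 11^23 mod 93 = 74.
x_1 = 74^2 mod 93 = 82.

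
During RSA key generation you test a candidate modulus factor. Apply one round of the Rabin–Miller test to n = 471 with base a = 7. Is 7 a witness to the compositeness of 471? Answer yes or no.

yes

n − 1 = 470 = 2^1 · 235, so s = 1 and d = 235.
x_0 = 7^235 mod 471 = 307.
x_0 ∉ {1, 470} and s = 1, so 7 is a Miller–Rabin witness and 471 is composite.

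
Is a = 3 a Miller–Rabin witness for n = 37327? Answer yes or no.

yes

n − 1 = 37326 = 2^1 · 18663, so s = 1 and d = 18663.
x_0 = 3^18663 mod 37327 = 9433.
x_0 ∉ {1, 37326} and s = 1, so 3 is a Miller–Rabin witness and 37327 is composite.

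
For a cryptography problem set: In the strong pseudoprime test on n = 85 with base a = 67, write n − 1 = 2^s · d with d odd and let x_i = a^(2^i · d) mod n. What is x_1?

69

n − 1 = 84 = 2^2 · 21, so s = 2 and d = 21.
x_0 = 67^21 mod 85 = 67.
x_1 = 67^2 mod 85 = 69.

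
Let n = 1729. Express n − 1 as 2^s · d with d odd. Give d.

27

Halving: 1728 → 864 → 432 → 216 → 108 → 54 → 27; 27 is odd.
So 1728 = 2^6 · 27.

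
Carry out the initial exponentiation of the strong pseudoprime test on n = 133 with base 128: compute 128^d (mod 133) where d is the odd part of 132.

n − 1 = 132 = 2^2 · 33, so s = 2 and d = 33.
By repeated squaring, 128^33 ≡ 50 (mod 133).

50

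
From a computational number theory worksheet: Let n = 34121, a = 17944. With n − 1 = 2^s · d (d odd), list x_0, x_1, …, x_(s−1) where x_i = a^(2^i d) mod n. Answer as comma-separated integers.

n − 1 = 34120 = 2^3 · 4265, so s = 3 and d = 4265.
x_0 = 17944^4265 mod 34121 = 23517.
x_1 = 23517^2 mod 34121 = 16121.
x_2 = 16121^2 mod 34121 = 21105.

23517, 16121, 21105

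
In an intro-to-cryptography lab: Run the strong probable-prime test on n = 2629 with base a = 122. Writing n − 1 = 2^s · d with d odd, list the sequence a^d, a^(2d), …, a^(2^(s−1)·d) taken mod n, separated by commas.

n − 1 = 2628 = 2^2 · 657, so s = 2 and d = 657.
x_0 = 122^657 mod 2629 = 419.
x_1 = 419^2 mod 2629 = 2047.

419, 2047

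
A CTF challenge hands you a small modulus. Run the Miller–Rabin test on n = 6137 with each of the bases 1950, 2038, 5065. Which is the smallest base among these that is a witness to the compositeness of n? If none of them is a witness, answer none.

1950

n − 1 = 6136 = 2^3 · 767, so s = 3 and d = 767.
Base 1950: x_0 = 1950^767 mod 6137 = 2934. x_0 is neither 1 nor 6136, so continue squaring. x_1 = 2934^2 mod 6137 = 4282. x_2 = 4282^2 mod 6137 = 4305. Reached i = s−1 = 2 without hitting −1: 1950 is a Miller–Rabin witness and 6137 is composite.
Base 2038: x_0 = 2038^767 mod 6137 = 2609. x_0 is neither 1 nor 6136, so continue squaring. x_1 = 2609^2 mod 6137 = 948. x_2 = 948^2 mod 6137 = 2702. Reached i = s−1 = 2 without hitting −1: 2038 is a Miller–Rabin witness and 6137 is composite.
Base 5065: x_0 = 5065^767 mod 6137 = 3484. x_0 is neither 1 nor 6136, so continue squaring. x_1 = 3484^2 mod 6137 = 5407. x_2 = 5407^2 mod 6137 = 5118. Reached i = s−1 = 2 without hitting −1: 5065 is a Miller–Rabin witness and 6137 is composite.
The smallest witness among the given bases is 1950.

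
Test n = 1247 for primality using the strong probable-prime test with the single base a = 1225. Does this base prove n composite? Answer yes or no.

n − 1 = 1246 = 2^1 · 623, so s = 1 and d = 623.
x_0 = 1225^623 mod 1247 = 1.
x_0 = 1, so 1225 is not a witness.

no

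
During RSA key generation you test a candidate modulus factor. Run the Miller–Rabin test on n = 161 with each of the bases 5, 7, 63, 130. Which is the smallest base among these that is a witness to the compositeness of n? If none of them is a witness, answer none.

5

n − 1 = 160 = 2^5 · 5, so s = 5 and d = 5.
Base 5: x_0 = 5^5 mod 161 = 66. x_0 is neither 1 nor 160, so continue squaring. x_1 = 66^2 mod 161 = 9. x_2 = 9^2 mod 161 = 81. x_3 = 81^2 mod 161 = 121. x_4 = 121^2 mod 161 = 151. Reached i = s−1 = 4 without hitting −1: 5 is a Miller–Rabin witness and 161 is composite.
Base 7: x_0 = 7^5 mod 161 = 63. x_0 is neither 1 nor 160, so continue squaring. x_1 = 63^2 mod 161 = 105. x_2 = 105^2 mod 161 = 77. x_3 = 77^2 mod 161 = 133. x_4 = 133^2 mod 161 = 140. Reached i = s−1 = 4 without hitting −1: 7 is a Miller–Rabin witness and 161 is composite.
Base 63: x_0 = 63^5 mod 161 = 21. x_0 is neither 1 nor 160, so continue squaring. x_1 = 21^2 mod 161 = 119. x_2 = 119^2 mod 161 = 154. x_3 = 154^2 mod 161 = 49. x_4 = 49^2 mod 161 = 147. Reached i = s−1 = 4 without hitting −1: 63 is a Miller–Rabin witness and 161 is composite.
Base 130: x_0 = 130^5 mod 161 = 30. x_0 is neither 1 nor 160, so continue squaring. x_1 = 30^2 mod 161 = 95. x_2 = 95^2 mod 161 = 9. x_3 = 9^2 mod 161 = 81. x_4 = 81^2 mod 161 = 121. Reached i = s−1 = 4 without hitting −1: 130 is a Miller–Rabin witness and 161 is composite.
The smallest witness among the given bases is 5.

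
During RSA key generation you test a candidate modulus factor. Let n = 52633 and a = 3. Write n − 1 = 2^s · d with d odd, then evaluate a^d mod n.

n − 1 = 52632 = 2^3 · 6579, so s = 3 and d = 6579.
3^6579 mod 52633 = 3604.

3604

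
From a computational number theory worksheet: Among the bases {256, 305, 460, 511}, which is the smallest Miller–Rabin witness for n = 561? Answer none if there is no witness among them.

n − 1 = 560 = 2^4 · 35, so s = 4 and d = 35.
Base 256: x_0 = 256^35 mod 561 = 1. x_0 = 1, so 256 is not a witness.
Base 305: x_0 = 305^35 mod 561 = 560. x_0 = 560 ≡ −1, so 305 is not a witness.
Base 460: x_0 = 460^35 mod 561 = 1. x_0 = 1, so 460 is not a witness.
Base 511: x_0 = 511^35 mod 561 = 1. x_0 = 1, so 511 is not a witness.
No listed base is a witness for 561.

none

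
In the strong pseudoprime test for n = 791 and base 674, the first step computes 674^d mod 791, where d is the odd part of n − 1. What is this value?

n − 1 = 790 = 2^1 · 395, so s = 1 and d = 395.
Repeated squaring mod 791: 674^1 ≡ 674, 674^2 ≡ 242, 674^4 ≡ 30, 674^8 ≡ 109, 674^16 ≡ 16, 674^32 ≡ 256, 674^64 ≡ 674, 674^128 ≡ 242, 674^256 ≡ 30.
395 = 256 + 128 + 8 + 2 + 1, so 674^395 ≡ 30·242·109·242·674 ≡ 501 (mod 791).

501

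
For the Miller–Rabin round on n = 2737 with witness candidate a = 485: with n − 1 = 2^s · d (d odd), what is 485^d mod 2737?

2157

n − 1 = 2736 = 2^4 · 171, so s = 4 and d = 171.
485^171 mod 2737 = 2157.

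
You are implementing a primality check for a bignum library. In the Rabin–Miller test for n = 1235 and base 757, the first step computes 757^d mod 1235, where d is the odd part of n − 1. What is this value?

n − 1 = 1234 = 2^1 · 617, so s = 1 and d = 617.
By repeated squaring, 757^617 ≡ 802 (mod 1235).

802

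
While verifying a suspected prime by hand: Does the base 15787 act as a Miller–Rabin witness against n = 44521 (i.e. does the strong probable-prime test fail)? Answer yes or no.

n − 1 = 44520 = 2^3 · 5565, so s = 3 and d = 5565.
x_0 = 15787^5565 mod 44521 = 1.
x_0 = 1, so 15787 is not a witness.

no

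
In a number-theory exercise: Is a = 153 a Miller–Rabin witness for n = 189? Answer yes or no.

n − 1 = 188 = 2^2 · 47, so s = 2 and d = 47.
x_0 = 153^47 mod 189 = 27.
x_0 is neither 1 nor 188, so continue squaring.
x_1 = 27^2 mod 189 = 162.
Reached i = s−1 = 1 without hitting −1: 153 is a Miller–Rabin witness and 189 is composite.

yes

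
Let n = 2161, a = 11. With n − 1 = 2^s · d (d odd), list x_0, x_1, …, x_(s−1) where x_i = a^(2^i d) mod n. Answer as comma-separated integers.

n − 1 = 2160 = 2^4 · 135, so s = 4 and d = 135.
x_0 = 11^135 mod 2161 = 2014.
x_1 = 2014^2 mod 2161 = 2160.
x_2 = 2160^2 mod 2161 = 1.
x_3 = 1^2 mod 2161 = 1.

2014, 2160, 1, 1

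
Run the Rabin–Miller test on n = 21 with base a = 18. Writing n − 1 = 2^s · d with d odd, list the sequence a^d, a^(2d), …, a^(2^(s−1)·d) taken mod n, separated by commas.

9, 18

n − 1 = 20 = 2^2 · 5, so s = 2 and d = 5.
x_0 = 18^5 mod 21 = 9.
x_1 = 9^2 mod 21 = 18.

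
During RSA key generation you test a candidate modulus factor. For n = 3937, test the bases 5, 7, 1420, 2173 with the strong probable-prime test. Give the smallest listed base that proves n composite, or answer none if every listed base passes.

n − 1 = 3936 = 2^5 · 123, so s = 5 and d = 123.
Base 5: x_0 = 5^123 mod 3937 = 63. x_0 is neither 1 nor 3936, so continue squaring. x_1 = 63^2 mod 3937 = 32. x_2 = 32^2 mod 3937 = 1024. x_3 = 1024^2 mod 3937 = 1334. x_4 = 1334^2 mod 3937 = 32. Reached i = s−1 = 4 without hitting −1: 5 is a Miller–Rabin witness and 3937 is composite.
Base 7: x_0 = 7^123 mod 3937 = 2296. x_0 is neither 1 nor 3936, so continue squaring. x_1 = 2296^2 mod 3937 = 3910. x_2 = 3910^2 mod 3937 = 729. x_3 = 729^2 mod 3937 = 3883. x_4 = 3883^2 mod 3937 = 2916. Reached i = s−1 = 4 without hitting −1: 7 is a Miller–Rabin witness and 3937 is composite.
Base 1420: x_0 = 1420^123 mod 3937 = 3876. x_0 is neither 1 nor 3936, so continue squaring. x_1 = 3876^2 mod 3937 = 3721. x_2 = 3721^2 mod 3937 = 3349. x_3 = 3349^2 mod 3937 = 3225. x_4 = 3225^2 mod 3937 = 3008. Reached i = s−1 = 4 without hitting −1: 1420 is a Miller–Rabin witness and 3937 is composite.
Base 2173: x_0 = 2173^123 mod 3937 = 3716. x_0 is neither 1 nor 3936, so continue squaring. x_1 = 3716^2 mod 3937 = 1597. x_2 = 1597^2 mod 3937 = 3170. x_3 = 3170^2 mod 3937 = 1676. x_4 = 1676^2 mod 3937 = 1895. Reached i = s−1 = 4 without hitting −1: 2173 is a Miller–Rabin witness and 3937 is composite.
The smallest witness among the given bases is 5.

5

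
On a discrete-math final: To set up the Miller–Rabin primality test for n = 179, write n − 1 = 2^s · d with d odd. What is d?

89

Halving: 178 → 89; 89 is odd.
So 178 = 2^1 · 89.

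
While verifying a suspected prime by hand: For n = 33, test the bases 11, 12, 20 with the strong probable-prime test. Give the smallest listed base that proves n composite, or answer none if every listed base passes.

n − 1 = 32 = 2^5 · 1, so s = 5 and d = 1.
Base 11: x_0 = 11^1 mod 33 = 11. x_0 is neither 1 nor 32, so continue squaring. x_1 = 11^2 mod 33 = 22. x_2 = 22^2 mod 33 = 22. x_3 = 22^2 mod 33 = 22. x_4 = 22^2 mod 33 = 22. Reached i = s−1 = 4 without hitting −1: 11 is a Miller–Rabin witness and 33 is composite.
Base 12: x_0 = 12^1 mod 33 = 12. x_0 is neither 1 nor 32, so continue squaring. x_1 = 12^2 mod 33 = 12. x_2 = 12^2 mod 33 = 12. x_3 = 12^2 mod 33 = 12. x_4 = 12^2 mod 33 = 12. Reached i = s−1 = 4 without hitting −1: 12 is a Miller–Rabin witness and 33 is composite.
Base 20: x_0 = 20^1 mod 33 = 20. x_0 is neither 1 nor 32, so continue squaring. x_1 = 20^2 mod 33 = 4. x_2 = 4^2 mod 33 = 16. x_3 = 16^2 mod 33 = 25. x_4 = 25^2 mod 33 = 31. Reached i = s−1 = 4 without hitting −1: 20 is a Miller–Rabin witness and 33 is composite.
The smallest witness among the given bases is 11.

11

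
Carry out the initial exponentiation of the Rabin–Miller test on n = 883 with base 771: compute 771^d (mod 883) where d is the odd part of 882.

1

n − 1 = 882 = 2^1 · 441, so s = 1 and d = 441.
771^441 mod 883 = 1.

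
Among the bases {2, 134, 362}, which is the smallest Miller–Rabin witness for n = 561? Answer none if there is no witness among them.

n − 1 = 560 = 2^4 · 35, so s = 4 and d = 35.
Base 2: x_0 = 2^35 mod 561 = 263. x_0 is neither 1 nor 560, so continue squaring. x_1 = 263^2 mod 561 = 166. x_2 = 166^2 mod 561 = 67. x_3 = 67^2 mod 561 = 1. x_3 = 1 but x_2 ≠ ±1, a nontrivial square root of 1 — 2 is a witness and 561 is composite.
Base 134: x_0 = 134^35 mod 561 = 230. x_0 is neither 1 nor 560, so continue squaring. x_1 = 230^2 mod 561 = 166. x_2 = 166^2 mod 561 = 67. x_3 = 67^2 mod 561 = 1. x_3 = 1 but x_2 ≠ ±1, a nontrivial square root of 1 — 134 is a witness and 561 is composite.
Base 362: x_0 = 362^35 mod 561 = 329. x_0 is neither 1 nor 560, so continue squaring. x_1 = 329^2 mod 561 = 529. x_2 = 529^2 mod 561 = 463. x_3 = 463^2 mod 561 = 67. Reached i = s−1 = 3 without hitting −1: 362 is a Miller–Rabin witness and 561 is composite.
The smallest witness among the given bases is 2.

2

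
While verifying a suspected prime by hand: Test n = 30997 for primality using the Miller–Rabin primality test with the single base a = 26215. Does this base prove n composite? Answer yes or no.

yes

n − 1 = 30996 = 2^2 · 7749, so s = 2 and d = 7749.
x_0 = 26215^7749 mod 30997 = 16168.
x_0 is neither 1 nor 30996, so continue squaring.
x_1 = 16168^2 mod 30997 = 6523.
Reached i = s−1 = 1 without hitting −1: 26215 is a Miller–Rabin witness and 30997 is composite.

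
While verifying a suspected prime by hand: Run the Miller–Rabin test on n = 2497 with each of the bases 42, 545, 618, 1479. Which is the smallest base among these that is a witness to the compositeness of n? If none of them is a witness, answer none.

42

n − 1 = 2496 = 2^6 · 39, so s = 6 and d = 39.
Base 42: x_0 = 42^39 mod 2497 = 1149. x_0 is neither 1 nor 2496, so continue squaring. x_1 = 1149^2 mod 2497 = 1785. x_2 = 1785^2 mod 2497 = 53. x_3 = 53^2 mod 2497 = 312. x_4 = 312^2 mod 2497 = 2458. x_5 = 2458^2 mod 2497 = 1521. Reached i = s−1 = 5 without hitting −1: 42 is a Miller–Rabin witness and 2497 is composite.
Base 545: x_0 = 545^39 mod 2497 = 277. x_0 is neither 1 nor 2496, so continue squaring. x_1 = 277^2 mod 2497 = 1819. x_2 = 1819^2 mod 2497 = 236. x_3 = 236^2 mod 2497 = 762. x_4 = 762^2 mod 2497 = 1340. x_5 = 1340^2 mod 2497 = 257. Reached i = s−1 = 5 without hitting −1: 545 is a Miller–Rabin witness and 2497 is composite.
Base 618: x_0 = 618^39 mod 2497 = 545. x_0 is neither 1 nor 2496, so continue squaring. x_1 = 545^2 mod 2497 = 2379. x_2 = 2379^2 mod 2497 = 1439. x_3 = 1439^2 mod 2497 = 708. x_4 = 708^2 mod 2497 = 1864. x_5 = 1864^2 mod 2497 = 1169. Reached i = s−1 = 5 without hitting −1: 618 is a Miller–Rabin witness and 2497 is composite.
Base 1479: x_0 = 1479^39 mod 2497 = 1934. x_0 is neither 1 nor 2496, so continue squaring. x_1 = 1934^2 mod 2497 = 2347. x_2 = 2347^2 mod 2497 = 27. x_3 = 27^2 mod 2497 = 729. x_4 = 729^2 mod 2497 = 2077. x_5 = 2077^2 mod 2497 = 1610. Reached i = s−1 = 5 without hitting −1: 1479 is a Miller–Rabin witness and 2497 is composite.
The smallest witness among the given bases is 42.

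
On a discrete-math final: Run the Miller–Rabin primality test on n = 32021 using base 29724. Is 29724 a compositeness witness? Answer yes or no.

n − 1 = 32020 = 2^2 · 8005, so s = 2 and d = 8005.
x_0 = 29724^8005 mod 32021 = 32020.
x_0 = 32020 ≡ −1, so 29724 is not a witness.

no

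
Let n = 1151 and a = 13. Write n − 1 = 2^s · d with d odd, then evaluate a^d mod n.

n − 1 = 1150 = 2^1 · 575, so s = 1 and d = 575.
13^575 mod 1151 = 1150.

1150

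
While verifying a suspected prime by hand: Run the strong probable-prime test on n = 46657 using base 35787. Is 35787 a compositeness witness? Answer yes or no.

n − 1 = 46656 = 2^6 · 729, so s = 6 and d = 729.
x_0 = 35787^729 mod 46657 = 5260.
x_0 is neither 1 nor 46656, so continue squaring.
x_1 = 5260^2 mod 46657 = 46656.
x_1 ≡ −1, so 35787 is not a witness.

no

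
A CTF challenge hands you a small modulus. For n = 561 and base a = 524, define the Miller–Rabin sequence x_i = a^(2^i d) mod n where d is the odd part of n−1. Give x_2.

463

n − 1 = 560 = 2^4 · 35, so s = 4 and d = 35.
Repeated squaring mod 561: 524^1 ≡ 524, 524^2 ≡ 247, 524^4 ≡ 421, 524^8 ≡ 526, 524^16 ≡ 103, 524^32 ≡ 511.
35 = 32 + 2 + 1, so 524^35 ≡ 511·247·524 ≡ 296 (mod 561).
x_0 = 296.
x_1 = 296^2 mod 561 = 100.
x_2 = 100^2 mod 561 = 463.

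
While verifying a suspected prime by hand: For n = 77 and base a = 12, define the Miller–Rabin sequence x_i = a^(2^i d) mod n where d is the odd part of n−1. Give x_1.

n − 1 = 76 = 2^2 · 19, so s = 2 and d = 19.
x_0 = 12^19 mod 77 = 12.
x_1 = 12^2 mod 77 = 67.

67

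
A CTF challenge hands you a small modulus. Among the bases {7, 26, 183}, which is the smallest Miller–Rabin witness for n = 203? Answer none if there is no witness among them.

7

n − 1 = 202 = 2^1 · 101, so s = 1 and d = 101.
Base 7: x_0 = 7^101 mod 203 = 140. x_0 ∉ {1, 202} and s = 1, so 7 is a Miller–Rabin witness and 203 is composite.
Base 26: x_0 = 26^101 mod 203 = 143. x_0 ∉ {1, 202} and s = 1, so 26 is a Miller–Rabin witness and 203 is composite.
Base 183: x_0 = 183^101 mod 203 = 120. x_0 ∉ {1, 202} and s = 1, so 183 is a Miller–Rabin witness and 203 is composite.
The smallest witness among the given bases is 7.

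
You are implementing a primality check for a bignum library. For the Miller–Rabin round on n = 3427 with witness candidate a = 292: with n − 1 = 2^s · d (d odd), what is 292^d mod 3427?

n − 1 = 3426 = 2^1 · 1713, so s = 1 and d = 1713.
Repeated squaring mod 3427: 292^1 ≡ 292, 292^2 ≡ 3016, 292^4 ≡ 998, 292^8 ≡ 2174, 292^16 ≡ 443, 292^32 ≡ 910, 292^64 ≡ 2193, 292^128 ≡ 1168, 292^256 ≡ 278, 292^512 ≡ 1890, 292^1024 ≡ 1166.
1713 = 1024 + 512 + 128 + 32 + 16 + 1, so 292^1713 ≡ 1166·1890·1168·910·443·292 ≡ 1852 (mod 3427).

1852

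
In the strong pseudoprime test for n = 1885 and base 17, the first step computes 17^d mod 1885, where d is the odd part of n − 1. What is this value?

n − 1 = 1884 = 2^2 · 471, so s = 2 and d = 471.
Repeated squaring mod 1885: 17^1 ≡ 17, 17^2 ≡ 289, 17^4 ≡ 581, 17^8 ≡ 146, 17^16 ≡ 581, 17^32 ≡ 146, 17^64 ≡ 581, 17^128 ≡ 146, 17^256 ≡ 581.
471 = 256 + 128 + 64 + 16 + 4 + 2 + 1, so 17^471 ≡ 581·146·581·581·581·289·17 ≡ 1143 (mod 1885).

1143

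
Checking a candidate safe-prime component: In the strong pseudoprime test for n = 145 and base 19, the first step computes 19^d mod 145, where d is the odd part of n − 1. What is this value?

n − 1 = 144 = 2^4 · 9, so s = 4 and d = 9.
19^9 mod 145 = 69.

69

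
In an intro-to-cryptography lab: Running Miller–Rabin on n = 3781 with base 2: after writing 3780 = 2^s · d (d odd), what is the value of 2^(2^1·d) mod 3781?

3497

n − 1 = 3780 = 2^2 · 945, so s = 2 and d = 945.
x_0 = 2^945 mod 3781 = 3305.
x_1 = 3305^2 mod 3781 = 3497.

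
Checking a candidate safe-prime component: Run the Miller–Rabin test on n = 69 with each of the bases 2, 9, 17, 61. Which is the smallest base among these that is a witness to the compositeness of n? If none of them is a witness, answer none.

2

n − 1 = 68 = 2^2 · 17, so s = 2 and d = 17.
Base 2: x_0 = 2^17 mod 69 = 41. x_0 is neither 1 nor 68, so continue squaring. x_1 = 41^2 mod 69 = 25. Reached i = s−1 = 1 without hitting −1: 2 is a Miller–Rabin witness and 69 is composite.
Base 9: x_0 = 9^17 mod 69 = 3. x_0 is neither 1 nor 68, so continue squaring. x_1 = 3^2 mod 69 = 9. Reached i = s−1 = 1 without hitting −1: 9 is a Miller–Rabin witness and 69 is composite.
Base 17: x_0 = 17^17 mod 69 = 11. x_0 is neither 1 nor 68, so continue squaring. x_1 = 11^2 mod 69 = 52. Reached i = s−1 = 1 without hitting −1: 17 is a Miller–Rabin witness and 69 is composite.
Base 61: x_0 = 61^17 mod 69 = 10. x_0 is neither 1 nor 68, so continue squaring. x_1 = 10^2 mod 69 = 31. Reached i = s−1 = 1 without hitting −1: 61 is a Miller–Rabin witness and 69 is composite.
The smallest witness among the given bases is 2.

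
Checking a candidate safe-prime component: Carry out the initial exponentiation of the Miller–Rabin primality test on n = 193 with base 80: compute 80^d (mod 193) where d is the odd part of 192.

164

n − 1 = 192 = 2^6 · 3, so s = 6 and d = 3.
80^3 mod 193 = 164.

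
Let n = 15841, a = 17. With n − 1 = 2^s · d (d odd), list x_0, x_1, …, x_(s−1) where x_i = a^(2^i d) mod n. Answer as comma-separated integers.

10198, 3039, 218, 1, 1

n − 1 = 15840 = 2^5 · 495, so s = 5 and d = 495.
x_0 = 17^495 mod 15841 = 10198.
x_1 = 10198^2 mod 15841 = 3039.
x_2 = 3039^2 mod 15841 = 218.
x_3 = 218^2 mod 15841 = 1.
x_4 = 1^2 mod 15841 = 1.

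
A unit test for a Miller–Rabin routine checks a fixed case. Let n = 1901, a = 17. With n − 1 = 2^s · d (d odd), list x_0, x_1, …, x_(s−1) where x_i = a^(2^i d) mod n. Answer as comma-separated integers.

1683, 1900

n − 1 = 1900 = 2^2 · 475, so s = 2 and d = 475.
x_0 = 17^475 mod 1901 = 1683.
x_1 = 1683^2 mod 1901 = 1900.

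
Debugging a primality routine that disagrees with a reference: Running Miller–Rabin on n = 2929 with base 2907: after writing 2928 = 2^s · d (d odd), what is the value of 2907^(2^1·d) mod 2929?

2833

n − 1 = 2928 = 2^4 · 183, so s = 4 and d = 183.
Repeated squaring mod 2929: 2907^1 ≡ 2907, 2907^2 ≡ 484, 2907^4 ≡ 2865, 2907^8 ≡ 1167, 2907^16 ≡ 2833, 2907^32 ≡ 429, 2907^64 ≡ 2443, 2907^128 ≡ 1876.
183 = 128 + 32 + 16 + 4 + 2 + 1, so 2907^183 ≡ 1876·429·2833·2865·484·2907 ≡ 1167 (mod 2929).
x_0 = 1167.
x_1 = 1167^2 mod 2929 = 2833.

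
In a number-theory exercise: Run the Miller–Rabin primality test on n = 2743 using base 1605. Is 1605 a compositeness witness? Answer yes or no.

yes

n − 1 = 2742 = 2^1 · 1371, so s = 1 and d = 1371.
x_0 = 1605^1371 mod 2743 = 1581.
x_0 ∉ {1, 2742} and s = 1, so 1605 is a Miller–Rabin witness and 2743 is composite.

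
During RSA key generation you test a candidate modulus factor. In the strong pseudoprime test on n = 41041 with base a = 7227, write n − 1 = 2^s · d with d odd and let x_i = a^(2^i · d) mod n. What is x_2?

n − 1 = 41040 = 2^4 · 2565, so s = 4 and d = 2565.
Repeated squaring mod 41041: 7227^1 ≡ 7227, 7227^2 ≡ 25377, 7227^4 ≡ 17798, 7227^8 ≡ 14366, 7227^16 ≡ 27808, 7227^32 ≡ 31383, 7227^64 ≡ 31812, 7227^128 ≡ 14366, 7227^256 ≡ 27808, 7227^512 ≡ 31383, 7227^1024 ≡ 31812, 7227^2048 ≡ 14366.
2565 = 2048 + 512 + 4 + 1, so 7227^2565 ≡ 14366·31383·17798·7227 ≡ 15378 (mod 41041).
x_0 = 15378.
x_1 = 15378^2 mod 41041 = 4642.
x_2 = 4642^2 mod 41041 = 1639.

1639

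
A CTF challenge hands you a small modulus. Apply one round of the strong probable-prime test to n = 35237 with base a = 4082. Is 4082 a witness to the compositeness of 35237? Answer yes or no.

n − 1 = 35236 = 2^2 · 8809, so s = 2 and d = 8809.
x_0 = 4082^8809 mod 35237 = 17841.
x_0 is neither 1 nor 35236, so continue squaring.
x_1 = 17841^2 mod 35237 = 5460.
Reached i = s−1 = 1 without hitting −1: 4082 is a Miller–Rabin witness and 35237 is composite.

yes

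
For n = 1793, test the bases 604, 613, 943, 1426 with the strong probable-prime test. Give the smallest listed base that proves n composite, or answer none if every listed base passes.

n − 1 = 1792 = 2^8 · 7, so s = 8 and d = 7.
Base 604: x_0 = 604^7 mod 1793 = 879. x_0 is neither 1 nor 1792, so continue squaring. x_1 = 879^2 mod 1793 = 1651. x_2 = 1651^2 mod 1793 = 441. x_3 = 441^2 mod 1793 = 837. x_4 = 837^2 mod 1793 = 1299. x_5 = 1299^2 mod 1793 = 188. x_6 = 188^2 mod 1793 = 1277. x_7 = 1277^2 mod 1793 = 892. Reached i = s−1 = 7 without hitting −1: 604 is a Miller–Rabin witness and 1793 is composite.
Base 613: x_0 = 613^7 mod 1793 = 255. x_0 is neither 1 nor 1792, so continue squaring. x_1 = 255^2 mod 1793 = 477. x_2 = 477^2 mod 1793 = 1611. x_3 = 1611^2 mod 1793 = 850. x_4 = 850^2 mod 1793 = 1714. x_5 = 1714^2 mod 1793 = 862. x_6 = 862^2 mod 1793 = 742. x_7 = 742^2 mod 1793 = 113. Reached i = s−1 = 7 without hitting −1: 613 is a Miller–Rabin witness and 1793 is composite.
Base 943: x_0 = 943^7 mod 1793 = 1674. x_0 is neither 1 nor 1792, so continue squaring. x_1 = 1674^2 mod 1793 = 1610. x_2 = 1610^2 mod 1793 = 1215. x_3 = 1215^2 mod 1793 = 586. x_4 = 586^2 mod 1793 = 933. x_5 = 933^2 mod 1793 = 884. x_6 = 884^2 mod 1793 = 1501. x_7 = 1501^2 mod 1793 = 993. Reached i = s−1 = 7 without hitting −1: 943 is a Miller–Rabin witness and 1793 is composite.
Base 1426: x_0 = 1426^7 mod 1793 = 1271. x_0 is neither 1 nor 1792, so continue squaring. x_1 = 1271^2 mod 1793 = 1741. x_2 = 1741^2 mod 1793 = 911. x_3 = 911^2 mod 1793 = 1555. x_4 = 1555^2 mod 1793 = 1061. x_5 = 1061^2 mod 1793 = 1510. x_6 = 1510^2 mod 1793 = 1197. x_7 = 1197^2 mod 1793 = 202. Reached i = s−1 = 7 without hitting −1: 1426 is a Miller–Rabin witness and 1793 is composite.
The smallest witness among the given bases is 604.

604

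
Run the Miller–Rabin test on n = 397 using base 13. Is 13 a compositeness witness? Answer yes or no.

no

n − 1 = 396 = 2^2 · 99, so s = 2 and d = 99.
Repeated squaring mod 397: 13^1 ≡ 13, 13^2 ≡ 169, 13^4 ≡ 374, 13^8 ≡ 132, 13^16 ≡ 353, 13^32 ≡ 348, 13^64 ≡ 19.
99 = 64 + 32 + 2 + 1, so 13^99 ≡ 19·348·169·13 ≡ 334 (mod 397).
x_0 = 13^99 mod 397 = 334.
x_0 is neither 1 nor 396, so continue squaring.
x_1 = 334^2 mod 397 = 396.
x_1 ≡ −1, so 13 is not a witness.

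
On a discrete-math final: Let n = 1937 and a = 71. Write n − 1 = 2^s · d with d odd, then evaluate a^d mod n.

n − 1 = 1936 = 2^4 · 121, so s = 4 and d = 121.
71^121 mod 1937 = 1449.

1449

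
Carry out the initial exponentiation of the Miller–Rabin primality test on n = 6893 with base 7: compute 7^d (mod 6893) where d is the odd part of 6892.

3849

n − 1 = 6892 = 2^2 · 1723, so s = 2 and d = 1723.
7^1723 mod 6893 = 3849.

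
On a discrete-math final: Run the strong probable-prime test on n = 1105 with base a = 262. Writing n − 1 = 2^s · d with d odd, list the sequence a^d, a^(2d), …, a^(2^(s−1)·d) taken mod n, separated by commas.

n − 1 = 1104 = 2^4 · 69, so s = 4 and d = 69.
x_0 = 262^69 mod 1105 = 317.
x_1 = 317^2 mod 1105 = 1039.
x_2 = 1039^2 mod 1105 = 1041.
x_3 = 1041^2 mod 1105 = 781.

317, 1039, 1041, 781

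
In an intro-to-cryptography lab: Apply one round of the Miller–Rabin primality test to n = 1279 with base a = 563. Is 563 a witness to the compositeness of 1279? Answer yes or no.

n − 1 = 1278 = 2^1 · 639, so s = 1 and d = 639.
x_0 = 563^639 mod 1279 = 1278.
x_0 = 1278 ≡ −1, so 563 is not a witness.

no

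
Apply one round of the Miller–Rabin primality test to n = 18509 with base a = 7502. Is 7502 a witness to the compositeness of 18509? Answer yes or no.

yes

n − 1 = 18508 = 2^2 · 4627, so s = 2 and d = 4627.
x_0 = 7502^4627 mod 18509 = 6530.
x_0 is neither 1 nor 18508, so continue squaring.
x_1 = 6530^2 mod 18509 = 14673.
Reached i = s−1 = 1 without hitting −1: 7502 is a Miller–Rabin witness and 18509 is composite.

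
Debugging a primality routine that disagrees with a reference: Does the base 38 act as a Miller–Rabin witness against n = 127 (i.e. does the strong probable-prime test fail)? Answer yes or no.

no

n − 1 = 126 = 2^1 · 63, so s = 1 and d = 63.
x_0 = 38^63 mod 127 = 1.
x_0 = 1, so 38 is not a witness.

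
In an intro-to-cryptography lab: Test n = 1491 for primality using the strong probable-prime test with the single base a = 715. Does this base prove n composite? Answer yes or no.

n − 1 = 1490 = 2^1 · 745, so s = 1 and d = 745.
x_0 = 715^745 mod 1491 = 1.
x_0 = 1, so 715 is not a witness.

no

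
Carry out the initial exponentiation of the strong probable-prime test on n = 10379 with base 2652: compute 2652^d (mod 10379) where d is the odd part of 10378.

3168

n − 1 = 10378 = 2^1 · 5189, so s = 1 and d = 5189.
2652^5189 mod 10379 = 3168.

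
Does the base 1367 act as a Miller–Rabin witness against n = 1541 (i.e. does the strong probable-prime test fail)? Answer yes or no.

n − 1 = 1540 = 2^2 · 385, so s = 2 and d = 385.
x_0 = 1367^385 mod 1541 = 1540.
x_0 = 1540 ≡ −1, so 1367 is not a witness.

no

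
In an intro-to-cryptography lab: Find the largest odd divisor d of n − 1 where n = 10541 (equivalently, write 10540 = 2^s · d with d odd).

2635

Halving: 10540 → 5270 → 2635; 2635 is odd.
So 10540 = 2^2 · 2635.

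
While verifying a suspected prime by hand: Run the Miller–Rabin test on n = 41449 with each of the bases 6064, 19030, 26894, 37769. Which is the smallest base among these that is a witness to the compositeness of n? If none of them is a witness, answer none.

6064

n − 1 = 41448 = 2^3 · 5181, so s = 3 and d = 5181.
Base 6064: x_0 = 6064^5181 mod 41449 = 17667. x_0 is neither 1 nor 41448, so continue squaring. x_1 = 17667^2 mod 41449 = 11919. x_2 = 11919^2 mod 41449 = 16838. Reached i = s−1 = 2 without hitting −1: 6064 is a Miller–Rabin witness and 41449 is composite.
Base 19030: x_0 = 19030^5181 mod 41449 = 39138. x_0 is neither 1 nor 41448, so continue squaring. x_1 = 39138^2 mod 41449 = 35249. x_2 = 35249^2 mod 41449 = 16777. Reached i = s−1 = 2 without hitting −1: 19030 is a Miller–Rabin witness and 41449 is composite.
Base 26894: x_0 = 26894^5181 mod 41449 = 6849. x_0 is neither 1 nor 41448, so continue squaring. x_1 = 6849^2 mod 41449 = 29982. x_2 = 29982^2 mod 41449 = 15861. Reached i = s−1 = 2 without hitting −1: 26894 is a Miller–Rabin witness and 41449 is composite.
Base 37769: x_0 = 37769^5181 mod 41449 = 24399. x_0 is neither 1 nor 41448, so continue squaring. x_1 = 24399^2 mod 41449 = 20663. x_2 = 20663^2 mod 41449 = 34869. Reached i = s−1 = 2 without hitting −1: 37769 is a Miller–Rabin witness and 41449 is composite.
The smallest witness among the given bases is 6064.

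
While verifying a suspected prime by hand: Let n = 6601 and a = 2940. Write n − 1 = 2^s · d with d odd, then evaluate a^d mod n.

413

n − 1 = 6600 = 2^3 · 825, so s = 3 and d = 825.
Repeated squaring mod 6601: 2940^1 ≡ 2940, 2940^2 ≡ 2891, 2940^4 ≡ 1015, 2940^8 ≡ 469, 2940^16 ≡ 2128, 2940^32 ≡ 98, 2940^64 ≡ 3003, 2940^128 ≡ 1043, 2940^256 ≡ 5285, 2940^512 ≡ 2394.
825 = 512 + 256 + 32 + 16 + 8 + 1, so 2940^825 ≡ 2394·5285·98·2128·469·2940 ≡ 413 (mod 6601).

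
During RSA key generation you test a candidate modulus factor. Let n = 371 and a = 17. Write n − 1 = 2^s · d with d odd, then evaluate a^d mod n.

355

n − 1 = 370 = 2^1 · 185, so s = 1 and d = 185.
17^185 mod 371 = 355.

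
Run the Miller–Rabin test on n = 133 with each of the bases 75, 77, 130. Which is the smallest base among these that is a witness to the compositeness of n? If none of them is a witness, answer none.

n − 1 = 132 = 2^2 · 33, so s = 2 and d = 33.
Base 75: x_0 = 75^33 mod 133 = 132. x_0 = 132 ≡ −1, so 75 is not a witness.
Base 77: x_0 = 77^33 mod 133 = 77. x_0 is neither 1 nor 132, so continue squaring. x_1 = 77^2 mod 133 = 77. Reached i = s−1 = 1 without hitting −1: 77 is a Miller–Rabin witness and 133 is composite.
Base 130: x_0 = 130^33 mod 133 = 64. x_0 is neither 1 nor 132, so continue squaring. x_1 = 64^2 mod 133 = 106. Reached i = s−1 = 1 without hitting −1: 130 is a Miller–Rabin witness and 133 is composite.
The smallest witness among the given bases is 77.

77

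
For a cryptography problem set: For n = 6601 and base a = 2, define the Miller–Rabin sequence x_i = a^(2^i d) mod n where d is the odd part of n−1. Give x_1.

4509

n − 1 = 6600 = 2^3 · 825, so s = 3 and d = 825.
x_0 = 2^825 mod 6601 = 2738.
x_1 = 2738^2 mod 6601 = 4509.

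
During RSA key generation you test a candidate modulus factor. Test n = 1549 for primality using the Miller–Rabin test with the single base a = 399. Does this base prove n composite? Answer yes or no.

no

n − 1 = 1548 = 2^2 · 387, so s = 2 and d = 387.
x_0 = 399^387 mod 1549 = 88.
x_0 is neither 1 nor 1548, so continue squaring.
x_1 = 88^2 mod 1549 = 1548.
x_1 ≡ −1, so 399 is not a witness.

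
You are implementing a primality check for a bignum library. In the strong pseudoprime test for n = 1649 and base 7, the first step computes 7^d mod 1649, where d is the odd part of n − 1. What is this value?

692

n − 1 = 1648 = 2^4 · 103, so s = 4 and d = 103.
7^103 mod 1649 = 692.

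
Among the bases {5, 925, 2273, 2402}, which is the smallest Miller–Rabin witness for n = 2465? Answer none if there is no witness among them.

n − 1 = 2464 = 2^5 · 77, so s = 5 and d = 77.
Base 5: x_0 = 5^77 mod 2465 = 2145. x_0 is neither 1 nor 2464, so continue squaring. x_1 = 2145^2 mod 2465 = 1335. x_2 = 1335^2 mod 2465 = 30. x_3 = 30^2 mod 2465 = 900. x_4 = 900^2 mod 2465 = 1480. Reached i = s−1 = 4 without hitting −1: 5 is a Miller–Rabin witness and 2465 is composite.
Base 925: x_0 = 925^77 mod 2465 = 1230. x_0 is neither 1 nor 2464, so continue squaring. x_1 = 1230^2 mod 2465 = 1855. x_2 = 1855^2 mod 2465 = 2350. x_3 = 2350^2 mod 2465 = 900. x_4 = 900^2 mod 2465 = 1480. Reached i = s−1 = 4 without hitting −1: 925 is a Miller–Rabin witness and 2465 is composite.
Base 2273: x_0 = 2273^77 mod 2465 = 133. x_0 is neither 1 nor 2464, so continue squaring. x_1 = 133^2 mod 2465 = 434. x_2 = 434^2 mod 2465 = 1016. x_3 = 1016^2 mod 2465 = 1886. x_4 = 1886^2 mod 2465 = 1. x_4 = 1 but x_3 ≠ ±1, a nontrivial square root of 1 — 2273 is a witness and 2465 is composite.
Base 2402: x_0 = 2402^77 mod 2465 = 1567. x_0 is neither 1 nor 2464, so continue squaring. x_1 = 1567^2 mod 2465 = 349. x_2 = 349^2 mod 2465 = 1016. x_3 = 1016^2 mod 2465 = 1886. x_4 = 1886^2 mod 2465 = 1. x_4 = 1 but x_3 ≠ ±1, a nontrivial square root of 1 — 2402 is a witness and 2465 is composite.
The smallest witness among the given bases is 5.

5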